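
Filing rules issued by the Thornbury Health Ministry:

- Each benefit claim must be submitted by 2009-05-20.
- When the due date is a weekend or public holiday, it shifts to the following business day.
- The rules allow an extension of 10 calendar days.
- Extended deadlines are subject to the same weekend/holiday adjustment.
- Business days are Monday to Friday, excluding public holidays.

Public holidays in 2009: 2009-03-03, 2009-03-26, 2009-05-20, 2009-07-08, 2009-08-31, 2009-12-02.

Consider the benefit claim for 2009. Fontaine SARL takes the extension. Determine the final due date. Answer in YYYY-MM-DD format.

2009-06-01

The statutory due date is 2009-05-20.
2009-05-20 is a listed holiday, so it moves to the next business day, 2009-05-21 (Thursday).
With the 10-day extension, 2009-05-21 becomes 2009-05-31.
2009-05-31 is a Sunday, so it moves to the next business day, 2009-06-01 (Monday).
Final deadline: 2009-06-01.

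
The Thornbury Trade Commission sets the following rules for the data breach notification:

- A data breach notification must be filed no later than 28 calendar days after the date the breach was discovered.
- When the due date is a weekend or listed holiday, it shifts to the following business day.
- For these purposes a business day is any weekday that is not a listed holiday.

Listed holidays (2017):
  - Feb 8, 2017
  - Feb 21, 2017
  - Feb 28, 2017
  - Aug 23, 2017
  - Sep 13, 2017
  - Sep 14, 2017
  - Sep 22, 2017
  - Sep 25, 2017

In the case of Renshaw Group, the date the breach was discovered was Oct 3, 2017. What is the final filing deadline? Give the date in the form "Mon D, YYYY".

Oct 31, 2017

28 calendar days after Oct 3, 2017 is Oct 31, 2017.
Oct 31, 2017 (Tuesday) is already a business day.
Deadline: Oct 31, 2017.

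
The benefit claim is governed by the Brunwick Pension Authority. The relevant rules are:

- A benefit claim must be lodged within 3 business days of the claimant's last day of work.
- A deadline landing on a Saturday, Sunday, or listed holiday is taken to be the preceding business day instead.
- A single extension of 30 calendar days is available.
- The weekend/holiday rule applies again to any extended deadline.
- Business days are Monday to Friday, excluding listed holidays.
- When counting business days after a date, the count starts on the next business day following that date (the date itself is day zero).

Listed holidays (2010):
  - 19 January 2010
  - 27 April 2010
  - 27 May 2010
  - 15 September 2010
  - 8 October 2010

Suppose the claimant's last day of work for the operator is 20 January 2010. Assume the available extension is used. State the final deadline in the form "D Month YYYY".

24 February 2010

Starting the day after 20 January 2010 and counting 3 business days lands on 25 January 2010.
25 January 2010 is a Monday and not a listed holiday, so it stands.
With the 30-day extension, 25 January 2010 becomes 24 February 2010.
Since 24 February 2010 is a Wednesday and not a holiday, the date is unchanged.
Final deadline: 24 February 2010.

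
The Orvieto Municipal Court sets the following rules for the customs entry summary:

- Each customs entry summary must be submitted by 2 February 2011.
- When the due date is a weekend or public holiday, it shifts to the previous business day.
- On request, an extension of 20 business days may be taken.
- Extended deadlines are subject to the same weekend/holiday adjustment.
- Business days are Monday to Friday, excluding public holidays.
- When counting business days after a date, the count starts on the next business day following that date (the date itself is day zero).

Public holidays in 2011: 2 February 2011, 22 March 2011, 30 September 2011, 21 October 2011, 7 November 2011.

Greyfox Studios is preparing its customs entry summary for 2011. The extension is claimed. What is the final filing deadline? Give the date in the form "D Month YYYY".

2 March 2011

The statutory due date is 2 February 2011.
2 February 2011 falls on a listed holiday. Rolling to the preceding business day gives 1 February 2011, a Tuesday.
The 20-business-day extension runs from 1 February 2011 to 2 March 2011.
2 March 2011 is a Wednesday and not a listed holiday, so it stands.
Deadline: 2 March 2011.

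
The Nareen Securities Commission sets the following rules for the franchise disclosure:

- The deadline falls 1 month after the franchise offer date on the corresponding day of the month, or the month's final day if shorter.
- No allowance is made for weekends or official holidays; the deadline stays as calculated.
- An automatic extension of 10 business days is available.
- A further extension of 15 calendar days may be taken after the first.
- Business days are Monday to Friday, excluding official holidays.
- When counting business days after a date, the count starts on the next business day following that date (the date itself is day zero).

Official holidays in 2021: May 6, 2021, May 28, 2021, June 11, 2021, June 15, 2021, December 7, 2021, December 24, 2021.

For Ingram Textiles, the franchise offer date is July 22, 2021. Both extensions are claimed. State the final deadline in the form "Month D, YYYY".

September 18, 2021

1 month from July 22, 2021 is August 22, 2021.
August 22, 2021 falls on a Sunday. The rules make no weekend/holiday allowance, so it remains August 22, 2021.
Counting 10 further business days from August 22, 2021 reaches September 3, 2021.
September 3, 2021 falls on a Friday. The rules make no weekend/holiday allowance, so it remains September 3, 2021.
Add the 15 calendar-day extension to September 3, 2021: September 18, 2021.
No adjustment is made for weekends or holidays, so September 18, 2021 stands.
So the filing is due September 18, 2021.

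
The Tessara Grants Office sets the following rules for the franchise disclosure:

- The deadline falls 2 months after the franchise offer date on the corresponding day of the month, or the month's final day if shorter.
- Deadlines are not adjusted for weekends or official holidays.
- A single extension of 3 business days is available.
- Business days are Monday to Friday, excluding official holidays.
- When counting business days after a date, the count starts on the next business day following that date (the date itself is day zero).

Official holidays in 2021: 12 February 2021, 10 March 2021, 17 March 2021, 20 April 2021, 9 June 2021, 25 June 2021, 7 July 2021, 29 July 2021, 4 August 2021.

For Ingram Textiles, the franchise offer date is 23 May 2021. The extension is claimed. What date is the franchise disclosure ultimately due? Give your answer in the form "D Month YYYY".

28 July 2021

2 months from 23 May 2021 is 23 July 2021.
23 July 2021 falls on a Friday. The rules make no weekend/holiday allowance, so it remains 23 July 2021.
The 3-business-day extension runs from 23 July 2021 to 28 July 2021.
28 July 2021 is a Wednesday; no weekend or holiday adjustment applies.
The final due date is 28 July 2021.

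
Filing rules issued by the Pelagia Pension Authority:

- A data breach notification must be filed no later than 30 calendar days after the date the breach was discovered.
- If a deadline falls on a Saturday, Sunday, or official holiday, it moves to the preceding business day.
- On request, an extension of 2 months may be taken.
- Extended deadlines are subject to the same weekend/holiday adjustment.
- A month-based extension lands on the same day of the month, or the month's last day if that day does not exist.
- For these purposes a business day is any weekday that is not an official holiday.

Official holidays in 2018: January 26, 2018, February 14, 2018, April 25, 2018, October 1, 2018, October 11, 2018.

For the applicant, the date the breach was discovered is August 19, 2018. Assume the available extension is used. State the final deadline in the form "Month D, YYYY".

From August 19, 2018, 30 calendar days later is September 18, 2018.
Since September 18, 2018 is a Tuesday and not a holiday, the date is unchanged.
The 2 months extension carries September 18, 2018 to November 18, 2018.
November 18, 2018 falls on a Sunday. Rolling to the preceding business day gives November 16, 2018, a Friday.
The final due date is November 16, 2018.

November 16, 2018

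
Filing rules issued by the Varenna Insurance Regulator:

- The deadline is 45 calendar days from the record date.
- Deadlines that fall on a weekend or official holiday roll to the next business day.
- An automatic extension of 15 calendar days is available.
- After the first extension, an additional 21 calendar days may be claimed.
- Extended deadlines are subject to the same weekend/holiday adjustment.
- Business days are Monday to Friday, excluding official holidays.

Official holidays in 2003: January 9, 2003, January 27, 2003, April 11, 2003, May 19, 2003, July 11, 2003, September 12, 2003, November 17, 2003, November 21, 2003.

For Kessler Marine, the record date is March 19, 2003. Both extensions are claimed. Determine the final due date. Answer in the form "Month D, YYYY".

June 10, 2003

45 calendar days after March 19, 2003 is May 3, 2003.
May 3, 2003 falls on a Saturday. Rolling to the next business day gives May 5, 2003, a Monday.
Applying the 15-calendar-day extension: May 5, 2003 + 15 days = May 20, 2003.
May 20, 2003 is a Tuesday and not a listed holiday, so it stands.
The 21-calendar-day extension moves the deadline from May 20, 2003 to June 10, 2003.
June 10, 2003 (Tuesday) is already a business day.
Deadline: June 10, 2003.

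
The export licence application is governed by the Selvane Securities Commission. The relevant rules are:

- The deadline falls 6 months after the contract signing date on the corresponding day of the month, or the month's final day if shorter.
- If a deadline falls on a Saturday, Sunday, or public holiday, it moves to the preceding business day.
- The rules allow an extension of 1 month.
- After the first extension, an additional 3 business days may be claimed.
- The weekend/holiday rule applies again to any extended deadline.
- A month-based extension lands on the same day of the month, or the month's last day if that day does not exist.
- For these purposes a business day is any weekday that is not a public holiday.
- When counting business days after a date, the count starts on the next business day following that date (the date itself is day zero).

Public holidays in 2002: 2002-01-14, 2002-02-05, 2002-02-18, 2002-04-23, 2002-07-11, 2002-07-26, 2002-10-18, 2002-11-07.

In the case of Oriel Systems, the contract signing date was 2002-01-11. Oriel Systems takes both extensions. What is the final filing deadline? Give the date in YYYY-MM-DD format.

6 months from 2002-01-11 is 2002-07-11.
2002-07-11 is a listed holiday; the preceding business day is 2002-07-10 (Wednesday).
Add 1 month to 2002-07-10: 2002-08-10.
Because 2002-08-10 is a Saturday, the deadline becomes 2002-08-09 (Friday).
Applying the 3-business-day extension: 3 business days after 2002-08-09 is 2002-08-14.
2002-08-14 falls on a Wednesday, which is a business day, so no adjustment is needed.
Deadline: 2002-08-14.

2002-08-14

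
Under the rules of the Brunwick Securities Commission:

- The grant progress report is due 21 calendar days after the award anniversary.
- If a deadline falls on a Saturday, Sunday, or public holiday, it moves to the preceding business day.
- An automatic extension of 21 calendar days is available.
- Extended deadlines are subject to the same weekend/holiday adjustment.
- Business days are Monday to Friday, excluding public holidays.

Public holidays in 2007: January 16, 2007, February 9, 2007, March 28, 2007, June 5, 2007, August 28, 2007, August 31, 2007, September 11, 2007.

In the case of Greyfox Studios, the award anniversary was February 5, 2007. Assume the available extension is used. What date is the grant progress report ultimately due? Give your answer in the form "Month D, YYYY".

March 19, 2007

From February 5, 2007, 21 calendar days later is February 26, 2007.
Since February 26, 2007 is a Monday and not a holiday, the date is unchanged.
Add the 21 calendar-day extension to February 26, 2007: March 19, 2007.
March 19, 2007 falls on a Monday, which is a business day, so no adjustment is needed.
Final deadline: March 19, 2007.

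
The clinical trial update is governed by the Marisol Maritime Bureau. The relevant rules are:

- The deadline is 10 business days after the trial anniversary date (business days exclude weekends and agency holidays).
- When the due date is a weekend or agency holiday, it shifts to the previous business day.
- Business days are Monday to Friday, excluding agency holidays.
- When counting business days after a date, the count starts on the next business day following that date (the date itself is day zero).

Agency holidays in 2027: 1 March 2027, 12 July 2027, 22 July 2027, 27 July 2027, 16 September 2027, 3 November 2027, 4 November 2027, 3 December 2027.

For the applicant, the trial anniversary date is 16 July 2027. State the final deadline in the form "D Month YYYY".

Counting 10 business days after 16 July 2027 (skipping weekends and listed holidays) reaches 3 August 2027.
Since 3 August 2027 is a Tuesday and not a holiday, the date is unchanged.
Deadline: 3 August 2027.

3 August 2027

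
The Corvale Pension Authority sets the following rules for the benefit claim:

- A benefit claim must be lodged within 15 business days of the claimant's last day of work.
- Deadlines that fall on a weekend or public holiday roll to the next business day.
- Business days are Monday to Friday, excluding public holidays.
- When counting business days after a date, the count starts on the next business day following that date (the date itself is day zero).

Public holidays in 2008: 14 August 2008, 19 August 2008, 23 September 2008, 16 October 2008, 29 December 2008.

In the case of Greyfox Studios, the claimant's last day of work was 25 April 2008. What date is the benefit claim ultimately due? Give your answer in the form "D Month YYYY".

Counting 15 business days after 25 April 2008 (skipping weekends and listed holidays) reaches 16 May 2008.
16 May 2008 falls on a Friday, which is a business day, so no adjustment is needed.
Final deadline: 16 May 2008.

16 May 2008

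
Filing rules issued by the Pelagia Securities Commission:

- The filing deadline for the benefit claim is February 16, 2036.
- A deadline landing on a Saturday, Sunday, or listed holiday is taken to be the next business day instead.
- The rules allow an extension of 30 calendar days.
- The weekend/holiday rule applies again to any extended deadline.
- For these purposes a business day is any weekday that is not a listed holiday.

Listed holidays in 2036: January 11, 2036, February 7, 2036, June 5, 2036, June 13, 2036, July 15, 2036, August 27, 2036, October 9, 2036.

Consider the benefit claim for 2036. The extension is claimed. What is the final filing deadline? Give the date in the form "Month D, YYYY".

Start from the fixed due date, February 16, 2036.
February 16, 2036 falls on a Saturday. Rolling to the next business day gives February 18, 2036, a Monday.
With the 30-day extension, February 18, 2036 becomes March 19, 2036.
Since March 19, 2036 is a Wednesday and not a holiday, the date is unchanged.
Final deadline: March 19, 2036.

March 19, 2036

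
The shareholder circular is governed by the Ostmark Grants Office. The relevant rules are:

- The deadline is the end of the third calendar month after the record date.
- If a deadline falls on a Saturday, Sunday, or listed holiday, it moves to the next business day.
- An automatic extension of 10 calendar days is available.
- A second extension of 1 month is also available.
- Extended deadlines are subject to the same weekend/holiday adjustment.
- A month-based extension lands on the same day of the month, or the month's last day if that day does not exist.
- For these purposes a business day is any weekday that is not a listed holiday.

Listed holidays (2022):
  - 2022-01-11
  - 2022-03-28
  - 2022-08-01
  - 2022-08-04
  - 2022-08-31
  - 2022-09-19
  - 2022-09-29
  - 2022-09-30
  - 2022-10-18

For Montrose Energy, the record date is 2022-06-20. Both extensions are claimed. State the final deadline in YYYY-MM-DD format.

2022-11-14

The third month after 2022-06-20 is September 2022, whose last day is 2022-09-30.
2022-09-30 is a listed holiday, so it moves to the next business day, 2022-10-03 (Monday).
With the 10-day extension, 2022-10-03 becomes 2022-10-13.
2022-10-13 is a Thursday and not a listed holiday, so it stands.
Applying the 1 month extension: 1 month after 2022-10-13 is 2022-11-13.
2022-11-13 is a Sunday, so it moves to the next business day, 2022-11-14 (Monday).
Deadline: 2022-11-14.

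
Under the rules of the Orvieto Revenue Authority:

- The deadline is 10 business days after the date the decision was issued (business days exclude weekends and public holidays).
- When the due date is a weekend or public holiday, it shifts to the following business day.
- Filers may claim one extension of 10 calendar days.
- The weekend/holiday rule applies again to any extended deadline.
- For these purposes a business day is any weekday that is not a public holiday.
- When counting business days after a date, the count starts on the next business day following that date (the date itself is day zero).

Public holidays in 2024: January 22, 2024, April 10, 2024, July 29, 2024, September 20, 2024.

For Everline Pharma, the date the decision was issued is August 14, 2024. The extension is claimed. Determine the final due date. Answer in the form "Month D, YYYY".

September 9, 2024

Counting 10 business days after August 14, 2024 (skipping weekends and listed holidays) reaches August 28, 2024.
August 28, 2024 (Wednesday) is already a business day.
Add the 10 calendar-day extension to August 28, 2024: September 7, 2024.
September 7, 2024 falls on a Saturday. Rolling to the next business day gives September 9, 2024, a Monday.
So the filing is due September 9, 2024.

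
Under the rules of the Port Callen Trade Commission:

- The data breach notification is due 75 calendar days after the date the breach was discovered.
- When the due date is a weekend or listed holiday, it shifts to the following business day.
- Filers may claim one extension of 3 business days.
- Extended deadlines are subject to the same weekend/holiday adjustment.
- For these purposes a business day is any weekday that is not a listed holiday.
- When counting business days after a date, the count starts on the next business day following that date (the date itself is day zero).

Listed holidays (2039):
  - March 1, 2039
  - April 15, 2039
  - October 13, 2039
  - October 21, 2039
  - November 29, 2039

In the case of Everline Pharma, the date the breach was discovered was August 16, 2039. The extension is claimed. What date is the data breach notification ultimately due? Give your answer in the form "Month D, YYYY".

75 calendar days after August 16, 2039 is October 30, 2039.
October 30, 2039 is a Sunday; the next business day is October 31, 2039 (Monday).
The 3-business-day extension runs from October 31, 2039 to November 3, 2039.
November 3, 2039 (Thursday) is already a business day.
So the filing is due November 3, 2039.

November 3, 2039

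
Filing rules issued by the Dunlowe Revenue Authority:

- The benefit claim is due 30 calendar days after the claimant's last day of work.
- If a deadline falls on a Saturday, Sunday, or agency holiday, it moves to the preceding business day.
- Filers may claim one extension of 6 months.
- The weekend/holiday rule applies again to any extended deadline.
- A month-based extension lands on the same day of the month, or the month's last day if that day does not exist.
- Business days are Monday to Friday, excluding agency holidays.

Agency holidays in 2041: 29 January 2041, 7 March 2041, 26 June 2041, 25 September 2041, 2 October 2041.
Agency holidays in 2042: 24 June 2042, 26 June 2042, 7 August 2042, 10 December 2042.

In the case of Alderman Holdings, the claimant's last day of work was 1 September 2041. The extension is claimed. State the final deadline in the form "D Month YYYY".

1 April 2042

30 calendar days after 1 September 2041 is 1 October 2041.
1 October 2041 is a Tuesday and not a listed holiday, so it stands.
The 6 months extension carries 1 October 2041 to 1 April 2042.
1 April 2042 is a Tuesday and not a listed holiday, so it stands.
The final due date is 1 April 2042.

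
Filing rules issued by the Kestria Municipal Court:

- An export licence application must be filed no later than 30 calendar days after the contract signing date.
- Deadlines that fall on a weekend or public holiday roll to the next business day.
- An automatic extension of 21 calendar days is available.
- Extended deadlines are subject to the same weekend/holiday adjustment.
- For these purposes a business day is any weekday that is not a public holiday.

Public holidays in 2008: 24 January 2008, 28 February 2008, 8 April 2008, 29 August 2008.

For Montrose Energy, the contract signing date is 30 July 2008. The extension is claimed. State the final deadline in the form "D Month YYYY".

Trigger date 30 July 2008 + 30 calendar days = 29 August 2008.
29 August 2008 falls on a listed holiday. Rolling to the next business day gives 1 September 2008, a Monday.
The 21-calendar-day extension moves the deadline from 1 September 2008 to 22 September 2008.
22 September 2008 is a Monday and not a listed holiday, so it stands.
So the filing is due 22 September 2008.

22 September 2008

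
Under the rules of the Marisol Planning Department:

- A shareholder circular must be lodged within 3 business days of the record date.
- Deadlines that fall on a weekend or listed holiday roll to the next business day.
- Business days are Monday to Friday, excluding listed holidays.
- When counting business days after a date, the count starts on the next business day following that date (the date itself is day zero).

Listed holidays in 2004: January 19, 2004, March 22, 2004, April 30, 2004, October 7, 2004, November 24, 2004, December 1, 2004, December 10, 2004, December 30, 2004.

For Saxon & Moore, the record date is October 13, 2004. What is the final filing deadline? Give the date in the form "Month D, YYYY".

Starting the day after October 13, 2004 and counting 3 business days lands on October 18, 2004.
October 18, 2004 is a Monday and not a listed holiday, so it stands.
Deadline: October 18, 2004.

October 18, 2004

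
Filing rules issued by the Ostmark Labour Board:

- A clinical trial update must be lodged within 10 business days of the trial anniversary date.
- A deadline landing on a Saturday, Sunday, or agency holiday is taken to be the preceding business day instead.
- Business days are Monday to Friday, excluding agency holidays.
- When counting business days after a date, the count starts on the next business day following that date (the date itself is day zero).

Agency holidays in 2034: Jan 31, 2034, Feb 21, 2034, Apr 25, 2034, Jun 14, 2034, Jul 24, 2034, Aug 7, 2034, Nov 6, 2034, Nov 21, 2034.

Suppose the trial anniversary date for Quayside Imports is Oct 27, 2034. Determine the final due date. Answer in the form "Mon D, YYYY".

Nov 13, 2034

Counting 10 business days after Oct 27, 2034 (skipping weekends and listed holidays) reaches Nov 13, 2034.
Nov 13, 2034 falls on a Monday, which is a business day, so no adjustment is needed.
The final due date is Nov 13, 2034.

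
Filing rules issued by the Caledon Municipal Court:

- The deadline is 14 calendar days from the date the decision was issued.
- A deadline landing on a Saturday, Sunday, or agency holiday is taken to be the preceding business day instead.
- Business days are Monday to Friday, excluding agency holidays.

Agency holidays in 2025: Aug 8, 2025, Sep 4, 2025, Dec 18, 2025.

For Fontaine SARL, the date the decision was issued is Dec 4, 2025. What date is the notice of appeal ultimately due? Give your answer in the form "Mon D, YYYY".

Trigger date Dec 4, 2025 + 14 calendar days = Dec 18, 2025.
Dec 18, 2025 falls on a listed holiday. Rolling to the preceding business day gives Dec 17, 2025, a Wednesday.
Deadline: Dec 17, 2025.

Dec 17, 2025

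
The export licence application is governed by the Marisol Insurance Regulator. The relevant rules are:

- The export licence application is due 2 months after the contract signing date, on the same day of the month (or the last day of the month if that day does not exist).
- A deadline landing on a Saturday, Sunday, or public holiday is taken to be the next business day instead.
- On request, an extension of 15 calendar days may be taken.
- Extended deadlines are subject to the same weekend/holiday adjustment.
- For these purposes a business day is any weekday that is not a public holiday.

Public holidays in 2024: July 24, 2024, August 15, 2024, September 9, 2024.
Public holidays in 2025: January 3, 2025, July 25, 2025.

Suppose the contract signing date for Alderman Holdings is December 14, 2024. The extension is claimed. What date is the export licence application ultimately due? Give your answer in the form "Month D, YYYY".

March 3, 2025

2 months after December 14, 2024, on the same day of the month, is February 14, 2025.
February 14, 2025 is a Friday and not a listed holiday, so it stands.
Applying the 15-calendar-day extension: February 14, 2025 + 15 days = March 1, 2025.
March 1, 2025 falls on a Saturday. Rolling to the next business day gives March 3, 2025, a Monday.
Deadline: March 3, 2025.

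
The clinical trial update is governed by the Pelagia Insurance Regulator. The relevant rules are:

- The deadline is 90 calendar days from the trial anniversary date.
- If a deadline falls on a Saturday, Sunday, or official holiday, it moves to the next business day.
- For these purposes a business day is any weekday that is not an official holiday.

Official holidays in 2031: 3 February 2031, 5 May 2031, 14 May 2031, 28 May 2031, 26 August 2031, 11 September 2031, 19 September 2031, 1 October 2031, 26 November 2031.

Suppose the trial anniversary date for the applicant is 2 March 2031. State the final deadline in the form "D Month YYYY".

2 June 2031

Trigger date 2 March 2031 + 90 calendar days = 31 May 2031.
31 May 2031 is a Saturday; the next business day is 2 June 2031 (Monday).
The final due date is 2 June 2031.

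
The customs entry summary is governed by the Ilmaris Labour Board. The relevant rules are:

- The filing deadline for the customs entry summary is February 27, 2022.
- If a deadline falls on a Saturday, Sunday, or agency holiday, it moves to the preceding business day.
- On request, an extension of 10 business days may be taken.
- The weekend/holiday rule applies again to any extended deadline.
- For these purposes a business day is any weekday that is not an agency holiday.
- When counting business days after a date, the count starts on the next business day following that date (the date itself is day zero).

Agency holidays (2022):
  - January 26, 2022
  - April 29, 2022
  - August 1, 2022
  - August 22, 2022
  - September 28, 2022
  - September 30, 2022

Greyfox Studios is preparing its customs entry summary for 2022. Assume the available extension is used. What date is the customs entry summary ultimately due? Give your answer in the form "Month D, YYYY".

Start from the fixed due date, February 27, 2022.
February 27, 2022 is a Sunday, so it moves to the preceding business day, February 25, 2022 (Friday).
Counting 10 further business days from February 25, 2022 reaches March 11, 2022.
March 11, 2022 falls on a Friday, which is a business day, so no adjustment is needed.
The final due date is March 11, 2022.

March 11, 2022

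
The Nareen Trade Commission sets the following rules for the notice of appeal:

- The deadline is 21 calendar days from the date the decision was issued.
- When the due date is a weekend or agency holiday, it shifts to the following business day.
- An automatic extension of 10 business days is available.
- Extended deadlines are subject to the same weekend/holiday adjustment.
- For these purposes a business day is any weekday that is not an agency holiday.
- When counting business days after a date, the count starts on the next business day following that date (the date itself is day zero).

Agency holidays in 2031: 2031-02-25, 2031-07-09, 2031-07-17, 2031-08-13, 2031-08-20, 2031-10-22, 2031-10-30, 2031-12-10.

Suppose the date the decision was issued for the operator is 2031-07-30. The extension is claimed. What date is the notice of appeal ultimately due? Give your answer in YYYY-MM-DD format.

2031-09-04

21 calendar days after 2031-07-30 is 2031-08-20.
2031-08-20 is a listed holiday, so it moves to the next business day, 2031-08-21 (Thursday).
Counting 10 further business days from 2031-08-21 reaches 2031-09-04.
2031-09-04 falls on a Thursday, which is a business day, so no adjustment is needed.
Deadline: 2031-09-04.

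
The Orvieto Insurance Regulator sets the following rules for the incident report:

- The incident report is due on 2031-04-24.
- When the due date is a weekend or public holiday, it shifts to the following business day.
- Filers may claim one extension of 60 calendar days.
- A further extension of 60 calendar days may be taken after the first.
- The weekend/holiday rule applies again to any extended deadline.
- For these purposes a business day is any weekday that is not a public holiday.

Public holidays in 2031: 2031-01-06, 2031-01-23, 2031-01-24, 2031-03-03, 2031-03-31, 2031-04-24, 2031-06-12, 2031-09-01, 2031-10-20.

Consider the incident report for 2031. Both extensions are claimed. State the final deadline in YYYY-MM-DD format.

2031-08-25

The statutory due date is 2031-04-24.
2031-04-24 is a listed holiday; the next business day is 2031-04-25 (Friday).
Applying the 60-calendar-day extension: 2031-04-25 + 60 days = 2031-06-24.
2031-06-24 (Tuesday) is already a business day.
Add the 60 calendar-day extension to 2031-06-24: 2031-08-23.
2031-08-23 is a Saturday, so it moves to the next business day, 2031-08-25 (Monday).
So the filing is due 2031-08-25.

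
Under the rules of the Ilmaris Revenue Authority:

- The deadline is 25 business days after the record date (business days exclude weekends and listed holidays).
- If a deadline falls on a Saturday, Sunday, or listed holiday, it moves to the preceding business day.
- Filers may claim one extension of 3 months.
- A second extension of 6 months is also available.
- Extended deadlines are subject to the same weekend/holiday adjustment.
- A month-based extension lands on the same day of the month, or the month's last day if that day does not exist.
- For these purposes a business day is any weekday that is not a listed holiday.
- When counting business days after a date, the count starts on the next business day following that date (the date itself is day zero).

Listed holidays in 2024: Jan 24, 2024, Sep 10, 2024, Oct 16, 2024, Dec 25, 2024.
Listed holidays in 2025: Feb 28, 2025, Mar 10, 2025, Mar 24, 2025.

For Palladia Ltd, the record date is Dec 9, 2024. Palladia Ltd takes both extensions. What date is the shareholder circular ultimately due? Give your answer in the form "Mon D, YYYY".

Counting 25 business days after Dec 9, 2024 (skipping weekends and listed holidays) reaches Jan 14, 2025.
Jan 14, 2025 falls on a Tuesday, which is a business day, so no adjustment is needed.
The 3 months extension carries Jan 14, 2025 to Apr 14, 2025.
Apr 14, 2025 is a Monday and not a listed holiday, so it stands.
The 6 months extension carries Apr 14, 2025 to Oct 14, 2025.
Oct 14, 2025 falls on a Tuesday, which is a business day, so no adjustment is needed.
So the filing is due Oct 14, 2025.

Oct 14, 2025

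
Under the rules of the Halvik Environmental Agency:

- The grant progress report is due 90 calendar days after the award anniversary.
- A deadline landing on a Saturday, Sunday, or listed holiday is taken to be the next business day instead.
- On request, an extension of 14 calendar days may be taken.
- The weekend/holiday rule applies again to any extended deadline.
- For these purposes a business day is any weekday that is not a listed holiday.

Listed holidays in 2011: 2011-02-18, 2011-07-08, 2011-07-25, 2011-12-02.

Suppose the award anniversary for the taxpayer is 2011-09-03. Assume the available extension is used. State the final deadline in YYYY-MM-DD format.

Adding 90 calendar days to 2011-09-03 gives 2011-12-02.
Because 2011-12-02 is a listed holiday, the deadline becomes 2011-12-05 (Monday).
The 14-calendar-day extension moves the deadline from 2011-12-05 to 2011-12-19.
2011-12-19 falls on a Monday, which is a business day, so no adjustment is needed.
The final due date is 2011-12-19.

2011-12-19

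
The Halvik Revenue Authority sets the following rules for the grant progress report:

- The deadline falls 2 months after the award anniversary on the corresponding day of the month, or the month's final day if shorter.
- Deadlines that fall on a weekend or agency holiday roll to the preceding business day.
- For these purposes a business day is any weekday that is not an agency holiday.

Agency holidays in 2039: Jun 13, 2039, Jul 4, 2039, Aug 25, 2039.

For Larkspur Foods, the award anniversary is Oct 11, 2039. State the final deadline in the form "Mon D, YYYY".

Dec 9, 2039

Moving 2 months forward from Oct 11, 2039 on the corresponding day gives Dec 11, 2039.
Dec 11, 2039 is a Sunday; the preceding business day is Dec 9, 2039 (Friday).
The final due date is Dec 9, 2039.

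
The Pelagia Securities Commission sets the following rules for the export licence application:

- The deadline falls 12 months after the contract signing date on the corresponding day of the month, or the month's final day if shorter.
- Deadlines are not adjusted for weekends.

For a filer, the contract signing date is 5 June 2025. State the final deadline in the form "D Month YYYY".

5 June 2026

12 months from 5 June 2025 is 5 June 2026.
5 June 2026 is a Friday; no weekend or holiday adjustment applies.
Final deadline: 5 June 2026.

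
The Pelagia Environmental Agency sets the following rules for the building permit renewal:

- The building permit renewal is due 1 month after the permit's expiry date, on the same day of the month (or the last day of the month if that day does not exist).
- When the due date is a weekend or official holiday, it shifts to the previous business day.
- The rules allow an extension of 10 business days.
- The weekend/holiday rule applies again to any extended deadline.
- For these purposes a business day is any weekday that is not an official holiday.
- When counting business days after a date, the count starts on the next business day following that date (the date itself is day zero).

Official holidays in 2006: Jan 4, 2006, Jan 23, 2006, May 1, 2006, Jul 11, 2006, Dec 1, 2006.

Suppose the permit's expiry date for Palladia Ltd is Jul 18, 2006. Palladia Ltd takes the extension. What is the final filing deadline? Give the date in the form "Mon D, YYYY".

Sep 1, 2006

Moving 1 month forward from Jul 18, 2006 on the corresponding day gives Aug 18, 2006.
Aug 18, 2006 falls on a Friday, which is a business day, so no adjustment is needed.
The 10-business-day extension runs from Aug 18, 2006 to Sep 1, 2006.
Sep 1, 2006 falls on a Friday, which is a business day, so no adjustment is needed.
The final due date is Sep 1, 2006.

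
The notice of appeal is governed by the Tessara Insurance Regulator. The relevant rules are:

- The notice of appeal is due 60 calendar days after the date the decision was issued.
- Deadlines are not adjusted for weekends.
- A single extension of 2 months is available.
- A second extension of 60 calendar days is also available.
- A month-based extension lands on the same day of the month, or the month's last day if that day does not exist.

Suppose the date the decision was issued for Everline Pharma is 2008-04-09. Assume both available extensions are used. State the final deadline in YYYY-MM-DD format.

2008-10-07

Adding 60 calendar days to 2008-04-09 gives 2008-06-08.
2008-06-08 is a Sunday; no weekend or holiday adjustment applies.
Applying the 2 months extension: 2 months after 2008-06-08 is 2008-08-08.
2008-08-08 falls on a Friday. The rules make no weekend/holiday allowance, so it remains 2008-08-08.
Add the 60 calendar-day extension to 2008-08-08: 2008-10-07.
No adjustment is made for weekends or holidays, so 2008-10-07 stands.
Final deadline: 2008-10-07.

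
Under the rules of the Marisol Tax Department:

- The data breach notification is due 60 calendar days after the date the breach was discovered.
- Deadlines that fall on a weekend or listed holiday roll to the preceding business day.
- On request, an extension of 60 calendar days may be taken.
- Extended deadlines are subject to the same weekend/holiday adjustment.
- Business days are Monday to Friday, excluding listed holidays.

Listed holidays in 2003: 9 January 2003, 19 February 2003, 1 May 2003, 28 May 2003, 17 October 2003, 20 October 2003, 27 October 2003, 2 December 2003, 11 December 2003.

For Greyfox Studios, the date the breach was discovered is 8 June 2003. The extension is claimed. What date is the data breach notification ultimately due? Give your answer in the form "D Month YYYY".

From 8 June 2003, 60 calendar days later is 7 August 2003.
7 August 2003 is a Thursday and not a listed holiday, so it stands.
Applying the 60-calendar-day extension: 7 August 2003 + 60 days = 6 October 2003.
6 October 2003 (Monday) is already a business day.
The final due date is 6 October 2003.

6 October 2003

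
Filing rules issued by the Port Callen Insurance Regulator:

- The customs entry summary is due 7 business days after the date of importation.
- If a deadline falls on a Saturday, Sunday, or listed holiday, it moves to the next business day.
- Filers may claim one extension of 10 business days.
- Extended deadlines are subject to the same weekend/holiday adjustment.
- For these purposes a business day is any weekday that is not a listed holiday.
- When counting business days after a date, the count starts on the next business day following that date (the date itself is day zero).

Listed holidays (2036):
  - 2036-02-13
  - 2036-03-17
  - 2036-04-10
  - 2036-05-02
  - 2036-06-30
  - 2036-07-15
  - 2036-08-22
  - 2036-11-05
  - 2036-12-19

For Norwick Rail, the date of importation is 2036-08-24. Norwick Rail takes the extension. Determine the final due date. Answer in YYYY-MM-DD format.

2036-09-16

Counting 7 business days after 2036-08-24 (skipping weekends and listed holidays) reaches 2036-09-02.
2036-09-02 falls on a Tuesday, which is a business day, so no adjustment is needed.
Counting 10 further business days from 2036-09-02 reaches 2036-09-16.
2036-09-16 (Tuesday) is already a business day.
The final due date is 2036-09-16.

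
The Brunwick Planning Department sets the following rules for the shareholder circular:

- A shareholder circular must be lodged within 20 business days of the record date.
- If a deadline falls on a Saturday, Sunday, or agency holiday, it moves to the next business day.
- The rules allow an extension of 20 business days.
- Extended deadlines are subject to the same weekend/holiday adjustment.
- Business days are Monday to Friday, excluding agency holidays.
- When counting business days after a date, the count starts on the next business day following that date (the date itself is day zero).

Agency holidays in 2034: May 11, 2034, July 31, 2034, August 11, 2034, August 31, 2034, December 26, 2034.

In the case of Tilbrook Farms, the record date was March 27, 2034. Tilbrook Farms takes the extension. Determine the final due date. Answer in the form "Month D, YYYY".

May 23, 2034

Starting the day after March 27, 2034 and counting 20 business days lands on April 24, 2034.
April 24, 2034 is a Monday and not a listed holiday, so it stands.
Applying the 20-business-day extension: 20 business days after April 24, 2034 is May 23, 2034.
May 23, 2034 (Tuesday) is already a business day.
Deadline: May 23, 2034.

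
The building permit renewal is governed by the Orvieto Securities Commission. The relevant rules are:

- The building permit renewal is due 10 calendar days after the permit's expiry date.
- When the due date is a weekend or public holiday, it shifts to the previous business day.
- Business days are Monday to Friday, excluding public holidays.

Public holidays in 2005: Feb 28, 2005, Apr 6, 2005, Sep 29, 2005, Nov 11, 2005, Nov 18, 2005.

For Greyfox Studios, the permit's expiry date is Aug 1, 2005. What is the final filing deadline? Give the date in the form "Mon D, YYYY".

Aug 11, 2005

Trigger date Aug 1, 2005 + 10 calendar days = Aug 11, 2005.
Aug 11, 2005 falls on a Thursday, which is a business day, so no adjustment is needed.
Deadline: Aug 11, 2005.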